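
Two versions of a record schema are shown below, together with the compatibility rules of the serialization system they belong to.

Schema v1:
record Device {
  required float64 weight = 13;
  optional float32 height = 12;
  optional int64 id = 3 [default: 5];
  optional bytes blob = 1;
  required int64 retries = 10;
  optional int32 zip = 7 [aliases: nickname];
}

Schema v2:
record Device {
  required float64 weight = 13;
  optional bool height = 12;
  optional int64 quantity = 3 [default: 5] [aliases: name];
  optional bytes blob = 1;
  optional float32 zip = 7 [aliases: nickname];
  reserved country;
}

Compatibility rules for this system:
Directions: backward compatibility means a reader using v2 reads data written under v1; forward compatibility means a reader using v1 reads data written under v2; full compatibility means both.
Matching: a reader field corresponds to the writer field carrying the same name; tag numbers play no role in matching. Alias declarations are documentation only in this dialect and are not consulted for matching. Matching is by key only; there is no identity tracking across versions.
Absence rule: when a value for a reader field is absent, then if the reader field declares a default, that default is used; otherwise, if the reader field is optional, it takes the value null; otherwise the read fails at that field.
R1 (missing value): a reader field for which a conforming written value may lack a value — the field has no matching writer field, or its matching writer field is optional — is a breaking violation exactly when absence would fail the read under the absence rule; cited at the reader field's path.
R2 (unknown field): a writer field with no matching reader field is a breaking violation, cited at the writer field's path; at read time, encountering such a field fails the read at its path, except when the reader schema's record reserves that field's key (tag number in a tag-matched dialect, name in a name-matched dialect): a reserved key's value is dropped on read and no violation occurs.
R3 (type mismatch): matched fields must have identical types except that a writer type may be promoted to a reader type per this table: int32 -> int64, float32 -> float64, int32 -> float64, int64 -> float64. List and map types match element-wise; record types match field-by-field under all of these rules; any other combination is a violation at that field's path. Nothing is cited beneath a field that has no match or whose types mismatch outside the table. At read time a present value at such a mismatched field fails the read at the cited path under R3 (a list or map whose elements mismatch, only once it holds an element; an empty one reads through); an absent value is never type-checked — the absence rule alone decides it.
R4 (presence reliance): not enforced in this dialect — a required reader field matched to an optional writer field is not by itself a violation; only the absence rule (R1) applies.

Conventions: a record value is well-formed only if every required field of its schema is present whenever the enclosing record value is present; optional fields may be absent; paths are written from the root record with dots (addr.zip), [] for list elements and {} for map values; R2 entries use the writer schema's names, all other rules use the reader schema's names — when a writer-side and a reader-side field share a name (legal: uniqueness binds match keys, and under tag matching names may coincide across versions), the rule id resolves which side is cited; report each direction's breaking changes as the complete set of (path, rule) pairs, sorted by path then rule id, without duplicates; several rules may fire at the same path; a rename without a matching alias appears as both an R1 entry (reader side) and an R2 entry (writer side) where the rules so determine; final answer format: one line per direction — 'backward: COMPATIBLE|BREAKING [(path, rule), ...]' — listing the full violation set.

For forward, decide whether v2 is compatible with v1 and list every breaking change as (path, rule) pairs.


in Device below, arrows point writer -> reader
checking forward for Device: reader v1 against writer v2:
  weight: float64 -> float64, writer required; from weight
  height: bool -> float32, writer optional; from height
  id has no writer counterpart
  blob: bytes -> bytes, writer optional; from blob
  retries has no writer counterpart
  zip: float32 -> int32, writer optional; from zip
  quantity (writer side), unknown to reader
  rule R3 violated at height
  rule R2 violated at quantity
  rule R1 violated at retries
  rule R3 violated at zip
  forward on Device therefore BREAKING (4)

forward: BREAKING [(height, R3), (quantity, R2), (retries, R1), (zip, R3)]


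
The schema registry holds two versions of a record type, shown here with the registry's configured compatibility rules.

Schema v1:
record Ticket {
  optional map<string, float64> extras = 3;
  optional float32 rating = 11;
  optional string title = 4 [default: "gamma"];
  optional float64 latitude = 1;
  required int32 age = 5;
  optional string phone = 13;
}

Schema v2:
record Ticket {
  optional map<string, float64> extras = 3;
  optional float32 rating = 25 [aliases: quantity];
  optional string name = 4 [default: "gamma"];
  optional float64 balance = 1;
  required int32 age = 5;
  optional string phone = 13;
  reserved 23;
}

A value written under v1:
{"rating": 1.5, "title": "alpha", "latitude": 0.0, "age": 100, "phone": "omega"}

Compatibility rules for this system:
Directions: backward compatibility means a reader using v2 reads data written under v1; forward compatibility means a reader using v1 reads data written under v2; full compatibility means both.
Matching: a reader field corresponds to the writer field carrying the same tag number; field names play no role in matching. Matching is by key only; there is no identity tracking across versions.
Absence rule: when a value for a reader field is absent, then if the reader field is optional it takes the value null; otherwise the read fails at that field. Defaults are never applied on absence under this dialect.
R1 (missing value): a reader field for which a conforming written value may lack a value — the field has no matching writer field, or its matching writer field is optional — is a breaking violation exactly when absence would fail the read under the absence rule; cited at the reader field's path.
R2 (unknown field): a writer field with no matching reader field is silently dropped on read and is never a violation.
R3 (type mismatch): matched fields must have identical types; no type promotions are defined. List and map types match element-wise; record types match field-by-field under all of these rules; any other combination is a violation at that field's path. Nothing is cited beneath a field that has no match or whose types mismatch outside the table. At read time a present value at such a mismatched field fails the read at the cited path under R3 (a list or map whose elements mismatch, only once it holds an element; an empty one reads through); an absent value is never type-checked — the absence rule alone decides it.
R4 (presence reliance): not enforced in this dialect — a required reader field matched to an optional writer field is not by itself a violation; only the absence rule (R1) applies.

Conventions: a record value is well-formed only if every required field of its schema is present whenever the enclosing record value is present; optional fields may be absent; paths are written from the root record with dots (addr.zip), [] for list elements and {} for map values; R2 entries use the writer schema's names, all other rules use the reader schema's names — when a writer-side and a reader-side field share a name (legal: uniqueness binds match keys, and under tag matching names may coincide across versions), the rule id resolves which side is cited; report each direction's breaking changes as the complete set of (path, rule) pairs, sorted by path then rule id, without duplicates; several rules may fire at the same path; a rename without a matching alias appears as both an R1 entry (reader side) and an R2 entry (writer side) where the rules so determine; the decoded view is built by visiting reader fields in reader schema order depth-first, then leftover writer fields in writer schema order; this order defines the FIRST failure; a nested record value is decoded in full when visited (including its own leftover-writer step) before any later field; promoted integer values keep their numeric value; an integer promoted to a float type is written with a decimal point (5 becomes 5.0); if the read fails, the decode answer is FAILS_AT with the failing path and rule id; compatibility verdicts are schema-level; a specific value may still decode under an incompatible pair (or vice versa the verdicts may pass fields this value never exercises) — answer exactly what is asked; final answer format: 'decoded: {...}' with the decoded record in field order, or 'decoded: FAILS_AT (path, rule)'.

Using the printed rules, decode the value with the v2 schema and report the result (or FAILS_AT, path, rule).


each type pair in Ticket: writer, then reader
decode (reader v2):
  extras := null (not supplied -> null)
  rating := null (not supplied -> null)
  name := "alpha" (from writer title)
  balance := 0.0 (from writer latitude)
  age := 100
  phone := "omega"
  writer rating: unmatched, discarded
  => decoded: {"extras": null, "rating": null, "name": "alpha", "balance": 0.0, "age": 100, "phone": "omega"}

decoded: {"extras": null, "rating": null, "name": "alpha", "balance": 0.0, "age": 100, "phone": "omega"}


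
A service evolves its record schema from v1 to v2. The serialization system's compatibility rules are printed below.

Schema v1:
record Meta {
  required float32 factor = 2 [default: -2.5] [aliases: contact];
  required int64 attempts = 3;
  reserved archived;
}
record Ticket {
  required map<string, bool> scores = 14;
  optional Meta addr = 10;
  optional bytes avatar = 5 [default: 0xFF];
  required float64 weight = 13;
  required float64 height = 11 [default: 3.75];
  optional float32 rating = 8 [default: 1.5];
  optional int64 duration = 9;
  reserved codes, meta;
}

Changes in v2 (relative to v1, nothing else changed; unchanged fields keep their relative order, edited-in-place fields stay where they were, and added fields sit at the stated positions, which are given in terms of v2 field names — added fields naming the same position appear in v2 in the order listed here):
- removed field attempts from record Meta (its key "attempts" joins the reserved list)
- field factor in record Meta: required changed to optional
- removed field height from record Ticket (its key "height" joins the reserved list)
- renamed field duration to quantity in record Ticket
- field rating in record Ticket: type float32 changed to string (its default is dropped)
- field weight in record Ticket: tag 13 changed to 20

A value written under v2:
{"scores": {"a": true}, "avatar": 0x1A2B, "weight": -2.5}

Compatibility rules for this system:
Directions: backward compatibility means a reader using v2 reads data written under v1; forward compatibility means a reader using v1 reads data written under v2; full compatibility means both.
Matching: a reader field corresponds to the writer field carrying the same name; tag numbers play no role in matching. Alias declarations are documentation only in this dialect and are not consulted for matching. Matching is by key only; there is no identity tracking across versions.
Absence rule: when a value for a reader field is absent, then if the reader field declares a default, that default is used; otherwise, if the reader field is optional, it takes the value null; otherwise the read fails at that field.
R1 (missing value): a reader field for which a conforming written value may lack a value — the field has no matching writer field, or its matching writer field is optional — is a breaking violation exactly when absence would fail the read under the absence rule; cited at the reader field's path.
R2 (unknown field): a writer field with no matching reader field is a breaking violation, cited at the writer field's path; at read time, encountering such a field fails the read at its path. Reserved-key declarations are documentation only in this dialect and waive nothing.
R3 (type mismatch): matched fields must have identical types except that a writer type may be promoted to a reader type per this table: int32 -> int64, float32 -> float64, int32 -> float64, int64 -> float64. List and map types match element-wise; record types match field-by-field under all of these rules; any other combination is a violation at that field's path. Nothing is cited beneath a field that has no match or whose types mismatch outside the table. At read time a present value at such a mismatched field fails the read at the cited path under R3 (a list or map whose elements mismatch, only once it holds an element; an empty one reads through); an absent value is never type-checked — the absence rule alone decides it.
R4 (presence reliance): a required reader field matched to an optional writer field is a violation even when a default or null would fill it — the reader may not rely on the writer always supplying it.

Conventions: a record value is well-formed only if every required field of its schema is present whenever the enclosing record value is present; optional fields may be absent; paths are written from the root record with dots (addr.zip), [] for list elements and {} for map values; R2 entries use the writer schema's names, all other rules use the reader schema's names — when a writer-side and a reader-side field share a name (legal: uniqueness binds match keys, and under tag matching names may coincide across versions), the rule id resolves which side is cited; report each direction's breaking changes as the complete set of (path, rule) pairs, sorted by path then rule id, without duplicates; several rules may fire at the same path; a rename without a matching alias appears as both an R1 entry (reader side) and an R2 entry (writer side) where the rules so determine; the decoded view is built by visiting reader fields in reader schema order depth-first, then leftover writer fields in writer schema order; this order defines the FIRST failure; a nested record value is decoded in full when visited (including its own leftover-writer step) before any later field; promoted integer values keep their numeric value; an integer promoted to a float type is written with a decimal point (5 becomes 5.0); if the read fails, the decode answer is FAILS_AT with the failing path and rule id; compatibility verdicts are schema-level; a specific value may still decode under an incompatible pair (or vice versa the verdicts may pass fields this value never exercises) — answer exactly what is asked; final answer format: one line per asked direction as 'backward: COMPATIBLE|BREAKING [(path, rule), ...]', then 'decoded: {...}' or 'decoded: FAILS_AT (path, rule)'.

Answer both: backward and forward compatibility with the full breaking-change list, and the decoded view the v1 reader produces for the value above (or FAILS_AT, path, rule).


backward: BREAKING [(addr.attempts, R2), (duration, R2), (height, R2), (rating, R3)]; forward: BREAKING [(addr.attempts, R1), (addr.factor, R4), (quantity, R2), (rating, R3)]; decoded: {"scores": {"a": true}, "addr": null, "avatar": 0x1A2B, "weight": -2.5, "height": 3.75, "rating": 1.5, "duration": null}

each type pair in Ticket: writer, then reader
backward for Ticket (reader v2, writer v1):
  writer required, map<string, bool> -> map<string, bool>: reader scores maps from writer scores
  writer optional, Meta -> Meta: reader addr maps from writer addr
  writer optional, bytes -> bytes: reader avatar maps from writer avatar
  writer required, float64 -> float64: reader weight maps from writer weight
  writer optional, float32 -> string: reader rating maps from writer rating
  quantity: no writer match
  leftover writer field: height
  leftover writer field: duration
  writer required, float32 -> float32: reader addr.factor maps from writer addr.factor
  leftover writer field: addr.attempts
  violation R2 at addr.attempts
  violation R2 at duration
  violation R2 at height
  violation R3 at rating
  => backward: BREAKING (4)
forward for Ticket (reader v1, writer v2):
  writer required, map<string, bool> -> map<string, bool>: reader scores maps from writer scores
  writer optional, Meta -> Meta: reader addr maps from writer addr
  writer optional, bytes -> bytes: reader avatar maps from writer avatar
  writer required, float64 -> float64: reader weight maps from writer weight
  height: no writer match
  writer optional, string -> float32: reader rating maps from writer rating
  duration: no writer match
  leftover writer field: quantity
  writer optional, float32 -> float32: reader addr.factor maps from writer addr.factor
  addr.attempts: no writer match
  violation R1 at addr.attempts
  violation R4 at addr.factor
  violation R2 at quantity
  violation R3 at rating
  => forward: BREAKING (4)
decode walk for Ticket under reader schema v1:
  scores := {"a": true}
  addr := null (not supplied -> null)
  avatar := 0x1A2B
  weight := -2.5
  height := 3.75 (no value, default fills)
  rating := 1.5 (no value, default fills)
  duration := null (not supplied -> null)
  => decoded: {"scores": {"a": true}, "addr": null, "avatar": 0x1A2B, "weight": -2.5, "height": 3.75, "rating": 1.5, "duration": null}


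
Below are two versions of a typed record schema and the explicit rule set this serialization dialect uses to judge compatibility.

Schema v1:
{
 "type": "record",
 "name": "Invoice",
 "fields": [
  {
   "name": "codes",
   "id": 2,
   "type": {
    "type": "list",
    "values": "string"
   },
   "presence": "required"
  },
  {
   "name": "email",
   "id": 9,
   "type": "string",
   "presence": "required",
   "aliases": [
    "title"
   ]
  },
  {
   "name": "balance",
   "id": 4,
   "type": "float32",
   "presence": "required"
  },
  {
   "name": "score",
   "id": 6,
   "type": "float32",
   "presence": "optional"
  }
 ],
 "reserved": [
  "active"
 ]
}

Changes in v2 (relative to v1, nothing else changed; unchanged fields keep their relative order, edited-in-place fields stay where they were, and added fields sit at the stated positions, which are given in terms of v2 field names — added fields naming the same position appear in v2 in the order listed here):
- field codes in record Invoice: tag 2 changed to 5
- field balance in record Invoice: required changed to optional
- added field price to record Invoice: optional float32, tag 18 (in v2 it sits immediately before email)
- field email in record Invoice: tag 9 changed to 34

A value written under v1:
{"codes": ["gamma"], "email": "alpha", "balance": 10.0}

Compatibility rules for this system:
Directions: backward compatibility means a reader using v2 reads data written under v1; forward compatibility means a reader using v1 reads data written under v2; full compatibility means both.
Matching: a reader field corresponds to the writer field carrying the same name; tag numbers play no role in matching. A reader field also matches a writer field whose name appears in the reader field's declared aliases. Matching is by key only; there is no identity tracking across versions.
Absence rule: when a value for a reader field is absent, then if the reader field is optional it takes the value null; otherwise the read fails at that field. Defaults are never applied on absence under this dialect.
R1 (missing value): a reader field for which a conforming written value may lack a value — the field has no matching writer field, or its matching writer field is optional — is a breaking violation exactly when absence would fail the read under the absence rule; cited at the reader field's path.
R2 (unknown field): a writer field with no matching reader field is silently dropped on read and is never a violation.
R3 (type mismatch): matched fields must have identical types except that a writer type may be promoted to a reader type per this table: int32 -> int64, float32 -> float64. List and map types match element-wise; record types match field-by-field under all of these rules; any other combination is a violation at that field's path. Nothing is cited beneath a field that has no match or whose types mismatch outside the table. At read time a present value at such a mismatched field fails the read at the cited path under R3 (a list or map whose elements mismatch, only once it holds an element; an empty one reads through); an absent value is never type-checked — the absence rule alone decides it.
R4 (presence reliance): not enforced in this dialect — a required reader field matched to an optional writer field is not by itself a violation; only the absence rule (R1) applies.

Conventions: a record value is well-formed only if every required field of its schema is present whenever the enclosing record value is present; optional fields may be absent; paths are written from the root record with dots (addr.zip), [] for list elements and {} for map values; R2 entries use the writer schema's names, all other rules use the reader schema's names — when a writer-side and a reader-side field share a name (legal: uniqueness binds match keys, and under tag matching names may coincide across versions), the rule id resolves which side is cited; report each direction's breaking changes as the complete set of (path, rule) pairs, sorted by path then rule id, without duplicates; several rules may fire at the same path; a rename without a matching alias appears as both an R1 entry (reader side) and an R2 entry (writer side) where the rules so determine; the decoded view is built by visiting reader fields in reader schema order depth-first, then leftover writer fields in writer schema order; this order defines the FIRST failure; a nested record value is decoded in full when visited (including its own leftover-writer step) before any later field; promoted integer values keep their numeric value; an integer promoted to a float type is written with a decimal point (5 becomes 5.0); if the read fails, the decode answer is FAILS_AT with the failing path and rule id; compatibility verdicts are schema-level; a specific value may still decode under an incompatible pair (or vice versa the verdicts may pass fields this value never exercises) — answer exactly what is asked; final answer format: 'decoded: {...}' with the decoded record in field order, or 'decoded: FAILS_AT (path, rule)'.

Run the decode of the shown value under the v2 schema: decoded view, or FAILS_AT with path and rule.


decoded: {"codes": ["gamma"], "price": null, "email": "alpha", "balance": 10.0, "score": null}

arrows below run writer -> reader for Invoice
decode (reader v2):
  codes := ["gamma"]
  price := null (missing; optional => null)
  email := "alpha"
  balance := 10.0
  score := null (missing; optional => null)
  => decoded: {"codes": ["gamma"], "price": null, "email": "alpha", "balance": 10.0, "score": null}
remaining Invoice differences; none change what is asked:
  field codes in record Invoice: tag 2 changed to 5 -> fires no rule on Invoice under this dialect and leaves the result unchanged
  field balance in record Invoice: required changed to optional -> affects the rule determinations only; this particular Invoice value decodes identically
  field email in record Invoice: tag 9 changed to 34 -> fires no rule on Invoice under this dialect and leaves the result unchanged


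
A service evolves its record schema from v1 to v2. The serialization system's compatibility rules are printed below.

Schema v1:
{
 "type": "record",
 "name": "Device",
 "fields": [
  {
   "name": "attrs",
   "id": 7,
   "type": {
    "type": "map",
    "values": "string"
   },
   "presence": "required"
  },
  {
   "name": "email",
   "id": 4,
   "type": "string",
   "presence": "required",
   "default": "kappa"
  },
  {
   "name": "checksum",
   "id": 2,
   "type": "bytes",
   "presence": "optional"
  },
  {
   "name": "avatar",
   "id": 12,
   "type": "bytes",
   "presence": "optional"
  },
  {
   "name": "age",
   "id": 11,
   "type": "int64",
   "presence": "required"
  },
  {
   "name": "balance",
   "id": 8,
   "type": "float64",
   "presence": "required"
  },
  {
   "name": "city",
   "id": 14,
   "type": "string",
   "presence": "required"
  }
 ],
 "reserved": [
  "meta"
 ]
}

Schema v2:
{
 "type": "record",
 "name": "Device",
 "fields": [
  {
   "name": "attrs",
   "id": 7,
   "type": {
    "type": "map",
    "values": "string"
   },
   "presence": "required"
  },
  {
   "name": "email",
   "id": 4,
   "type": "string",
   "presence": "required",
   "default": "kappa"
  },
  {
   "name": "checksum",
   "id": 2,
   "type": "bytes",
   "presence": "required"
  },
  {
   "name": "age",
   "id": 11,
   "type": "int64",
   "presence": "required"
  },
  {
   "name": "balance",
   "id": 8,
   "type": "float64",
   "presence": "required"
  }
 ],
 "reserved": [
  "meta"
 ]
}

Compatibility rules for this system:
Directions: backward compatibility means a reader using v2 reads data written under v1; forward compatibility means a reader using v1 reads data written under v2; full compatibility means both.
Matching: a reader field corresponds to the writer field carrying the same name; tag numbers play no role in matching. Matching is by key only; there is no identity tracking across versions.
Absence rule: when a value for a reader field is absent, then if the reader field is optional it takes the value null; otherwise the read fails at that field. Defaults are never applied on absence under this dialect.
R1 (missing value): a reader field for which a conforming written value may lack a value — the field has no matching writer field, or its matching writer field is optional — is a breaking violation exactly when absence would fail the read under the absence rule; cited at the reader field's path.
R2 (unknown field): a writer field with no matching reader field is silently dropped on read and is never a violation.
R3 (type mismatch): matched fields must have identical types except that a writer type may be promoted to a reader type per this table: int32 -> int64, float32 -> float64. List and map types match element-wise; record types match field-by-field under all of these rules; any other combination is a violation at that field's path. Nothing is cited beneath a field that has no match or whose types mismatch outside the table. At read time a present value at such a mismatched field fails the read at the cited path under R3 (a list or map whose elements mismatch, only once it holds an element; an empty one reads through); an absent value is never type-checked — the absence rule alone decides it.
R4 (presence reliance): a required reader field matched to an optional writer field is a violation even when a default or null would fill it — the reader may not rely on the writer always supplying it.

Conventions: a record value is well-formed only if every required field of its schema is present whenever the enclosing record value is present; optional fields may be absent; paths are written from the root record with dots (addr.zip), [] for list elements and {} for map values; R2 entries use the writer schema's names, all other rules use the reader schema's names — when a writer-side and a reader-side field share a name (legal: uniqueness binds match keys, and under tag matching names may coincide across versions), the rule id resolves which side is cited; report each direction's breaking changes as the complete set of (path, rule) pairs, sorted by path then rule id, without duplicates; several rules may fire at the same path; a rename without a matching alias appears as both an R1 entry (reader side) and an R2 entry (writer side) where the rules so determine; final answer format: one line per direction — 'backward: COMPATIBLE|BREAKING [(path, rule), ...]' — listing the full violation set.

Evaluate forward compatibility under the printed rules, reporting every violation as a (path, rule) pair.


forward: BREAKING [(city, R1)]

each type pair in Device: writer, then reader
forward for Device (reader v1, writer v2):
  map<string, string> -> map<string, string>, writer required: attrs aligns to attrs
  string -> string, writer required: email aligns to email
  bytes -> bytes, writer required: checksum aligns to checksum
  avatar has no writer counterpart
  int64 -> int64, writer required: age aligns to age
  float64 -> float64, writer required: balance aligns to balance
  city has no writer counterpart
  R1 fires at city
  => 1 violation(s): forward is BREAKING for Device
the rest of the Device diff is inert for this question:
  field checksum in record Device: optional changed to required -> fires only in the backward direction of Device, which is not asked here
  removed field avatar from record Device -> inert for the asked Device verdict: nothing fires


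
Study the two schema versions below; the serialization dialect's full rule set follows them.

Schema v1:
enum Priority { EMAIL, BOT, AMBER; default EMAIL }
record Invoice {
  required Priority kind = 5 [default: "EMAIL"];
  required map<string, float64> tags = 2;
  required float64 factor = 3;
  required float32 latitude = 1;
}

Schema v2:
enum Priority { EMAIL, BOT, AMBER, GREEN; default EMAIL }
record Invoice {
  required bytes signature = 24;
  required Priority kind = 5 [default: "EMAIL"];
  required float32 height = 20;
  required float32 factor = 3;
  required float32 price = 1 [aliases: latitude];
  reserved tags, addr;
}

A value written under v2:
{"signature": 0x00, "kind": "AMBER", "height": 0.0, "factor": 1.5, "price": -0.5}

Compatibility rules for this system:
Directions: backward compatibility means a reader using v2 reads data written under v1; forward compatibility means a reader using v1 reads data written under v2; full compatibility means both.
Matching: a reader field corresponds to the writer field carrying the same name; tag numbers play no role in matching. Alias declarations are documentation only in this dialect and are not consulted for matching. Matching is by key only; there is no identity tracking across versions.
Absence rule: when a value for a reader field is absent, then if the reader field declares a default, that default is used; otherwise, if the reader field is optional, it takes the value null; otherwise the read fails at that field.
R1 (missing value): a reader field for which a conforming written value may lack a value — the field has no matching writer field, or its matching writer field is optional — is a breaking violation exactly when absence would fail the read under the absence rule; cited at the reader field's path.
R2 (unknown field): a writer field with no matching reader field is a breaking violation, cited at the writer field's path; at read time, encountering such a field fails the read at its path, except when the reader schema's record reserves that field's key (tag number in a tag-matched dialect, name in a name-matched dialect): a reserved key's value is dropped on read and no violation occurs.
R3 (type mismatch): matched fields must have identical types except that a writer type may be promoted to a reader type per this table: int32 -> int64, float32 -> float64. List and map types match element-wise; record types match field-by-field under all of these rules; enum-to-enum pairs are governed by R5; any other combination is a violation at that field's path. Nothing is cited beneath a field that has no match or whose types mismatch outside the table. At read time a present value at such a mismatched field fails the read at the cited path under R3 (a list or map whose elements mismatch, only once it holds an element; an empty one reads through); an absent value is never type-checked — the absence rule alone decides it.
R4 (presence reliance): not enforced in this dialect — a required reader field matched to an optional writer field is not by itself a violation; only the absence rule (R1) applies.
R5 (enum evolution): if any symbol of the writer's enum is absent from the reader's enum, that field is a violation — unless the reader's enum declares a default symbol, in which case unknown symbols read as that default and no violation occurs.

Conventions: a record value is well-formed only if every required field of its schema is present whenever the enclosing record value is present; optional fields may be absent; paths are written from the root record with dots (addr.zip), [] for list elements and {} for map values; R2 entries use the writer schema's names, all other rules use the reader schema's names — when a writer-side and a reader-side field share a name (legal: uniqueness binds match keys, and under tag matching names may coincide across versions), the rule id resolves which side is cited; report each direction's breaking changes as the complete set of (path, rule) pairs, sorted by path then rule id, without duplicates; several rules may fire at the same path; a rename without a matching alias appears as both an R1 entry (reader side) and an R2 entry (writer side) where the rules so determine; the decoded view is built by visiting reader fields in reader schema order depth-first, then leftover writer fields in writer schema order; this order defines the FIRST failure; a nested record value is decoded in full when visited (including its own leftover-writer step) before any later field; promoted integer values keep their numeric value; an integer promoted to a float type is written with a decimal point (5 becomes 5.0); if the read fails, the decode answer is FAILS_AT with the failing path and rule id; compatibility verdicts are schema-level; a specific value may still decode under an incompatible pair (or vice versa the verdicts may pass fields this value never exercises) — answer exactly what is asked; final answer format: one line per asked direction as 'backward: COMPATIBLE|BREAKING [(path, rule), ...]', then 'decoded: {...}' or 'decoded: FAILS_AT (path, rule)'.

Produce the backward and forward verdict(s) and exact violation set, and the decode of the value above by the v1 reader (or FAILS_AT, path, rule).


backward: BREAKING [(factor, R3), (height, R1), (latitude, R2), (price, R1), (signature, R1)]; forward: BREAKING [(height, R2), (latitude, R1), (price, R2), (signature, R2), (tags, R1)]; decoded: FAILS_AT (tags, R1)

the writer's type comes first in each Invoice pair
backward analysis of Invoice with v2 as reader and v1 as writer:
  signature has no writer counterpart
  kind: Priority -> Priority, writer required; from kind
  height has no writer counterpart
  factor: float64 -> float32, writer required; from factor
  price has no writer counterpart
  tags (writer side), unknown to reader
  latitude (writer side), unknown to reader
  breaking: (factor, R3)
  breaking: (height, R1)
  breaking: (latitude, R2)
  breaking: (price, R1)
  breaking: (signature, R1)
  backward on Invoice therefore BREAKING (5)
forward analysis of Invoice with v1 as reader and v2 as writer:
  kind: Priority -> Priority, writer required; from kind
  tags has no writer counterpart
  factor: float32 -> float64, writer required; from factor
  latitude has no writer counterpart
  signature (writer side), unknown to reader
  height (writer side), unknown to reader
  price (writer side), unknown to reader
  breaking: (height, R2)
  breaking: (latitude, R1)
  breaking: (price, R2)
  breaking: (signature, R2)
  breaking: (tags, R1)
  forward on Invoice therefore BREAKING (5)
migrating the Invoice value to v1:
  kind := "AMBER"
  read fails at tags under R1 (no fill)
  => FAILS_AT (tags, R1)


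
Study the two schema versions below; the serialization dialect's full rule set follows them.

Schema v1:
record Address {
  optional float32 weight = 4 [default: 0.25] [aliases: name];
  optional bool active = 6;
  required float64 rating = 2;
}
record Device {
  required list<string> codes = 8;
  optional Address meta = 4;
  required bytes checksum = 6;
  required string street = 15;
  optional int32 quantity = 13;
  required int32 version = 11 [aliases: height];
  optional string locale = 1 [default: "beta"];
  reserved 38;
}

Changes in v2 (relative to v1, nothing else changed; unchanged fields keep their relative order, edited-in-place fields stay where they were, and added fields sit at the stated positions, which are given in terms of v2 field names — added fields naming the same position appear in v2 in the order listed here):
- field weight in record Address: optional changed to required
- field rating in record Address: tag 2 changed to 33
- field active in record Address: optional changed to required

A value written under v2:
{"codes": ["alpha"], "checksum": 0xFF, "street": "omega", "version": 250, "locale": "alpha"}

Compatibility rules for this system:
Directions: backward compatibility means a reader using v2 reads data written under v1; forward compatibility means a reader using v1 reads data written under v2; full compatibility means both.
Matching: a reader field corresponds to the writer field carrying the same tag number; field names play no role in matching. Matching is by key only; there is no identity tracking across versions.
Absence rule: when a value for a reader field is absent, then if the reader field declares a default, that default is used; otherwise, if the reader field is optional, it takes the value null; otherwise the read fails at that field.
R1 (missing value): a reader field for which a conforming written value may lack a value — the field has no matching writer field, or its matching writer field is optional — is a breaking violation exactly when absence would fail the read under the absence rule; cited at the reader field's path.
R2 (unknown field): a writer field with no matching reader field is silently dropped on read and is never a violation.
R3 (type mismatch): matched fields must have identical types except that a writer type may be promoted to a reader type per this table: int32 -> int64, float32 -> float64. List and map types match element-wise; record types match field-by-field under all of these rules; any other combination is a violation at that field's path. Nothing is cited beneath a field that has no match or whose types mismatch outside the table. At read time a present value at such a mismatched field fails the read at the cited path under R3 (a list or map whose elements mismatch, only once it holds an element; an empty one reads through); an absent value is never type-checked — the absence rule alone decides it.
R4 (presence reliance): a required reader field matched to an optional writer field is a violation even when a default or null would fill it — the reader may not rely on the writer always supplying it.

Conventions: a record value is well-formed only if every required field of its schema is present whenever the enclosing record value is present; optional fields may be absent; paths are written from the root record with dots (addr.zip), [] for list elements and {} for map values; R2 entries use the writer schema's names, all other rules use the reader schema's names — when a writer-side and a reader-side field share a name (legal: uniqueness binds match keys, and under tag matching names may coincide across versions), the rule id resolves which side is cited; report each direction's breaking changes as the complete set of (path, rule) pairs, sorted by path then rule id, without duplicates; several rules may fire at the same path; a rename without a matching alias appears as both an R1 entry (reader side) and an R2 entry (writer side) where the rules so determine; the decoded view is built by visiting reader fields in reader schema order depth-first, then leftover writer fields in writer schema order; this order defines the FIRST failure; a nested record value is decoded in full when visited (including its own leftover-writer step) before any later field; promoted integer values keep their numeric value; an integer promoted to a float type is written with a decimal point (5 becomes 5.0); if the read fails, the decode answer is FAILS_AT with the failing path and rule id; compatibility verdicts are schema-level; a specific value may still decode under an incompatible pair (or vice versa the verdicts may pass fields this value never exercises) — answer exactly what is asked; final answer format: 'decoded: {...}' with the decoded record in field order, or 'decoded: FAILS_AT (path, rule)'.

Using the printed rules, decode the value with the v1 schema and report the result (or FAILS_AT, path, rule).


decoded: {"codes": ["alpha"], "meta": null, "checksum": 0xFF, "street": "omega", "quantity": null, "version": 250, "locale": "alpha"}

each type pair in Device: writer, then reader
decode (reader v1):
  codes := ["alpha"]
  meta := null (not supplied -> null)
  checksum := 0xFF
  street := "omega"
  quantity := null (not supplied -> null)
  version := 250
  locale := "alpha"
  => decoded: {"codes": ["alpha"], "meta": null, "checksum": 0xFF, "street": "omega", "quantity": null, "version": 250, "locale": "alpha"}
checking off the Device differences that do not matter here:
  field weight in record Address: optional changed to required -> a verdict-level change on Device — the shown value reads the same
  field rating in record Address: tag 2 changed to 33 -> a verdict-level change on Device — the shown value reads the same
  field active in record Address: optional changed to required -> a verdict-level change on Device — the shown value reads the same
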